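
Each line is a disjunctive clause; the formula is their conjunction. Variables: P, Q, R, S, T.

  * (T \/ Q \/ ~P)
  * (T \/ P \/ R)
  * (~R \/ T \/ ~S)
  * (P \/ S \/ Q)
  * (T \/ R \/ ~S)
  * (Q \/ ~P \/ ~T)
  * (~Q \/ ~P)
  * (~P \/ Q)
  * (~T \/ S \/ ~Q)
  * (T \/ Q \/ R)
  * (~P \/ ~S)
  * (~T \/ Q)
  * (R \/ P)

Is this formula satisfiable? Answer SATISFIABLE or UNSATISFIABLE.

SATISFIABLE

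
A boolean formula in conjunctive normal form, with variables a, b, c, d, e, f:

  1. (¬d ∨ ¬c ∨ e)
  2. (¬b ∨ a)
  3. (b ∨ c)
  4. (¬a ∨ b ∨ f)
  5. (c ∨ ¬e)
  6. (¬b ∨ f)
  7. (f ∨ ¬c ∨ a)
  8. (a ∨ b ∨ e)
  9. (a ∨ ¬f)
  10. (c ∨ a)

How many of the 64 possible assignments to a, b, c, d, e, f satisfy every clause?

8

Case analysis on a and b:
  a=T, b=T: 5 of the 16 assignments to (c,d,e,f) work.
  a=T, b=F: remaining (c,d,e,f) ∈ {(T,F,F,T); (T,F,T,T); (T,T,T,T)} — 3.
  a=F, b=T: a clause becomes empty — 0.
  a=F, b=F: a clause becomes empty — 0.
Total: 5 + 3 + 0 + 0 = 8.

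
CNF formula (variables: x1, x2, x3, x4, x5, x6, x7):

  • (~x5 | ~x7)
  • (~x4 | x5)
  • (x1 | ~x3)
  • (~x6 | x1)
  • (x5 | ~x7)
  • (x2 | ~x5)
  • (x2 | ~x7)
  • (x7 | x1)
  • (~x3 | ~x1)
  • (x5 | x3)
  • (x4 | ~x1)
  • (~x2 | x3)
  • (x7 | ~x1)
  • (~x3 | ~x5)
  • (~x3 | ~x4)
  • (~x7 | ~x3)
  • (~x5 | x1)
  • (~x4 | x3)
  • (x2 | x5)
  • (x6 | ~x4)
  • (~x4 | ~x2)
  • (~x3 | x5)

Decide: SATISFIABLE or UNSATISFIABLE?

x3 = True:
  propagation gives x1=True; an empty clause results — contradiction.
x3 = False:
  propagation gives x5=True, x7=False, x2=True; an empty clause results — contradiction.
Every branch closes, so no satisfying assignment exists.

UNSATISFIABLE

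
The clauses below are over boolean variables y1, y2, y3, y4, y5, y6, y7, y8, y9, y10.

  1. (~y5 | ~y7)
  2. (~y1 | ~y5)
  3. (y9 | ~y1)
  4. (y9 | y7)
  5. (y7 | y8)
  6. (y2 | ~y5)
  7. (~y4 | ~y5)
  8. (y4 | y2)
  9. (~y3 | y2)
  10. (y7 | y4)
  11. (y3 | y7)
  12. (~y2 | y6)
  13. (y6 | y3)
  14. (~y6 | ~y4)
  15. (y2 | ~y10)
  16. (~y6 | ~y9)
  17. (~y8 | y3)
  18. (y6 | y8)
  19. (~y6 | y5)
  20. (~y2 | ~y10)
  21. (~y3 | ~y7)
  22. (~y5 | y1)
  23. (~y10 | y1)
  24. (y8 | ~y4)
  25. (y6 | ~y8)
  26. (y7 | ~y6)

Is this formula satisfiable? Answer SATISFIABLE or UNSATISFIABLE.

UNSATISFIABLE

y6 = True:
  propagation gives y4=False, y2=True, y7=True, y5=False; an empty clause results — contradiction.
y6 = False:
  propagation gives y2=False, y5=False, y4=True, y3=False; an empty clause results — contradiction.
Every branch closes, so no satisfying assignment exists.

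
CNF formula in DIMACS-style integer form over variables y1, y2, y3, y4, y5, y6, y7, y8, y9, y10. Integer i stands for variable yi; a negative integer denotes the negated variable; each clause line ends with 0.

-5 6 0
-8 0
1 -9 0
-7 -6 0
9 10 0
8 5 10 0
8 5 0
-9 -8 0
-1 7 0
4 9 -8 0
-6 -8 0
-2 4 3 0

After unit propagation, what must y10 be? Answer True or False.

True

(!y8) is a unit clause: y8 = False.
From (y5 || y8) and y8 = False: y5 = True.
From (!y5 || y6) and y5 = True: y6 = True.
From (!y7 || !y6) and y6 = True: y7 = False.
(y7 || !y1) with y7 = False leaves only !y1, so y1 = False.
(!y9 || y1) with y1 = False leaves only !y9, so y9 = False.
(y10 || y9): since y9 = False, the clause reduces to (y10). y10 = True.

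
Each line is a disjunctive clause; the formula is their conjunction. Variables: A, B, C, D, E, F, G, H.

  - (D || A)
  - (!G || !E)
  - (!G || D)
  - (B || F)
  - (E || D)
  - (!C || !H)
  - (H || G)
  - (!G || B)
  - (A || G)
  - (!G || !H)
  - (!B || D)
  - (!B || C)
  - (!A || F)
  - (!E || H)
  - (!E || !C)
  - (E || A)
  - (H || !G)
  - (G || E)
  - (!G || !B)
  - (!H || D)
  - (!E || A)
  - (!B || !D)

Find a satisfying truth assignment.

A = True, B = False, C = False, D = True, E = True, F = True, G = False, H = True

F occurs only positively in the remaining clauses — set F = True.
Try A = True.
Try B = False.
  then G is forced to False.
  then H is forced to True.
  then C is forced to False.
  then E is forced to True.
  then D is forced to True.
Every clause has at least one true literal under this assignment.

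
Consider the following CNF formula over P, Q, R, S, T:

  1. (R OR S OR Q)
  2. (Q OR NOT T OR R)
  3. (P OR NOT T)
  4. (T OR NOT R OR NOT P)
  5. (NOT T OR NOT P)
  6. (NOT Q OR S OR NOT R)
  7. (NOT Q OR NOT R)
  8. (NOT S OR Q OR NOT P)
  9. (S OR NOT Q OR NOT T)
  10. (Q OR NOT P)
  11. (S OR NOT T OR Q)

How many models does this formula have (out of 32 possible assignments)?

Satisfying assignments:
  P=0 Q=0 R=0 S=1 T=0
  P=0 Q=0 R=1 S=0 T=0
  P=0 Q=0 R=1 S=1 T=0
  P=0 Q=1 R=0 S=0 T=0
  P=0 Q=1 R=0 S=1 T=0
  P=1 Q=1 R=0 S=0 T=0
  P=1 Q=1 R=0 S=1 T=0
That's 7 in total.

7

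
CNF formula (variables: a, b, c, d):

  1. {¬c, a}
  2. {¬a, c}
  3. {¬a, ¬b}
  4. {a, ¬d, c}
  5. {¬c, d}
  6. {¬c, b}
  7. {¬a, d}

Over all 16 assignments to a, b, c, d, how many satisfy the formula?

2

Satisfying assignments:
  a=0 b=0 c=0 d=0
  a=0 b=1 c=0 d=0
Count: 2.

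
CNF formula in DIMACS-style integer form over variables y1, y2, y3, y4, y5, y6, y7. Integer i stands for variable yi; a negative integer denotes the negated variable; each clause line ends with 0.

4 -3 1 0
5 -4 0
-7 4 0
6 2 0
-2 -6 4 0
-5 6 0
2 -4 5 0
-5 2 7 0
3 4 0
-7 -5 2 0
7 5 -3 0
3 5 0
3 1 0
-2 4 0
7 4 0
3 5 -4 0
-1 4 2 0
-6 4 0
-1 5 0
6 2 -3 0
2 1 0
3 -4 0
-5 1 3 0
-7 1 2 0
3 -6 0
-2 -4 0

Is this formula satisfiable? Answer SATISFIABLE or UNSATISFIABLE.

UNSATISFIABLE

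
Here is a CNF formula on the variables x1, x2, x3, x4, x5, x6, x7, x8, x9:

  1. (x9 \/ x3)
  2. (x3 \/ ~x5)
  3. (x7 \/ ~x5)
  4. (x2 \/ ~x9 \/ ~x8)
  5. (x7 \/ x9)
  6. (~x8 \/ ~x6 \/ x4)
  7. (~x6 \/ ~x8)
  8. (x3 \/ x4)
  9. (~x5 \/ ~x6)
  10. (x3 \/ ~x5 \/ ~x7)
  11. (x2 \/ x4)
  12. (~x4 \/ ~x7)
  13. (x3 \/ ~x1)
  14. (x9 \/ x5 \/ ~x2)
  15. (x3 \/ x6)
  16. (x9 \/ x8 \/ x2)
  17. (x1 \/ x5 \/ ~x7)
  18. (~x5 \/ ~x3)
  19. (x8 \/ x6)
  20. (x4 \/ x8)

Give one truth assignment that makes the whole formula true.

x1=True, x2=True, x3=True, x4=False, x5=False, x6=False, x7=True, x8=True, x9=True

Set x1 = True and propagate.
  then x3 is forced to True.
  then x5 is forced to False.
Try x2 = True.
  then x9 is forced to True.
The remaining clauses are satisfied by x4 = False, x6 = False, x7 = True, x8 = True.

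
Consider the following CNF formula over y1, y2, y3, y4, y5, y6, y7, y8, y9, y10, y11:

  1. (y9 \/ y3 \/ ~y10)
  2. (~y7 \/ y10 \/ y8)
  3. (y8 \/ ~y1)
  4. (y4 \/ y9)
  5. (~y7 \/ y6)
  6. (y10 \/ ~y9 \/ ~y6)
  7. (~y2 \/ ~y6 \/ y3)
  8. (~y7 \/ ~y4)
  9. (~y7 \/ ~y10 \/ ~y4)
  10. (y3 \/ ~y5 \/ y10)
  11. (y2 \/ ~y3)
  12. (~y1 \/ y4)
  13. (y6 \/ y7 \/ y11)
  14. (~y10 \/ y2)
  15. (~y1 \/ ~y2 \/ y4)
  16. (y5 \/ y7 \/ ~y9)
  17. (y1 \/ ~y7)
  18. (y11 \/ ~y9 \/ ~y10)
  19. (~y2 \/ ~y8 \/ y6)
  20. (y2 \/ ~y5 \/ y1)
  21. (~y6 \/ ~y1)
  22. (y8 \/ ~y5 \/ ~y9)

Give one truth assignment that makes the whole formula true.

y1=False, y2=True, y3=False, y4=True, y5=False, y6=False, y7=False, y8=False, y9=False, y10=False, y11=True

Check each clause:
  1. (y3 \/ y9 \/ ~y10) — ~y10 is true.
  2. (~y7 \/ y10 \/ y8) — ~y7 is true.
  3. (~y1 \/ y8) — ~y1 is true.
  4. (y9 \/ y4) — y4 is true.
  5. (y6 \/ ~y7) — ~y7 is true.
  6. (~y6 \/ ~y9 \/ y10) — ~y6 is true.
  7. (y3 \/ ~y2 \/ ~y6) — ~y6 is true.
  8. (~y7 \/ ~y4) — ~y7 is true.
  9. (~y4 \/ ~y7 \/ ~y10) — ~y7 is true.
  10. (y10 \/ ~y5 \/ y3) — ~y5 is true.
  11. (~y3 \/ y2) — y2 is true.
  12. (~y1 \/ y4) — y4 is true.
  13. (y11 \/ y6 \/ y7) — y11 is true.
  14. (y2 \/ ~y10) — y2 is true.
  15. (~y2 \/ y4 \/ ~y1) — y4 is true.
  16. (y5 \/ y7 \/ ~y9) — ~y9 is true.
  17. (~y7 \/ y1) — ~y7 is true.
  18. (y11 \/ ~y10 \/ ~y9) — y11 is true.
  19. (~y8 \/ y6 \/ ~y2) — ~y8 is true.
  20. (~y5 \/ y2 \/ y1) — y2 is true.
  21. (~y1 \/ ~y6) — ~y6 is true.
  22. (y8 \/ ~y5 \/ ~y9) — ~y5 is true.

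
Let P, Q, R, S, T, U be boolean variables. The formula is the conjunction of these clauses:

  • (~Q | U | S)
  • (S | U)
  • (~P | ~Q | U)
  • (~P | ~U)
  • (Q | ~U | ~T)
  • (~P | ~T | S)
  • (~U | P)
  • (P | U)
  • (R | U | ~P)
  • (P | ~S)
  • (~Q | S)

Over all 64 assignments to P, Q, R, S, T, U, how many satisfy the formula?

Satisfying assignments:
  P=1 Q=0 R=1 S=1 T=0 U=0
  P=1 Q=0 R=1 S=1 T=1 U=0
Count: 2.

2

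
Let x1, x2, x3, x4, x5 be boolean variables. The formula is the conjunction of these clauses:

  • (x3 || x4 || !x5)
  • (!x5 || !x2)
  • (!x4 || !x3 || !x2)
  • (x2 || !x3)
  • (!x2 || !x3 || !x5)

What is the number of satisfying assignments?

12

Case analysis on x2 and x3:
  x2=1, x3=1: remaining (x1,x4,x5) ∈ {(0,0,0); (1,0,0)} — 2.
  x2=1, x3=0: remaining (x1,x4,x5) ∈ {(0,0,0); (0,1,0); (1,0,0); (1,1,0)} — 4.
  x2=0, x3=1: a clause becomes empty — 0.
  x2=0, x3=0: x1 free; 3 ways for (x4,x5) × 2^1 = 6.
Total: 2 + 4 + 0 + 6 = 12.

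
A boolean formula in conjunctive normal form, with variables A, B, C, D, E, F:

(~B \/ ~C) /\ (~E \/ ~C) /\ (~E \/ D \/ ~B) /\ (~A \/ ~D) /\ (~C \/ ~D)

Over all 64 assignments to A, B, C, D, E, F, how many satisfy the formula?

24

Split on C, then D.
  C=1, D=1: a clause becomes empty — 0.
  C=1, D=0: remaining (A,B,E,F) ∈ {(0,0,0,0); (0,0,0,1); (1,0,0,0); (1,0,0,1)} — 4.
  C=0, D=1: forces A=0; B, E, F free → 2^3 = 8.
  C=0, D=0: A, F free; 3 ways for (B,E) × 2^2 = 12.
Total: 0 + 4 + 8 + 12 = 24.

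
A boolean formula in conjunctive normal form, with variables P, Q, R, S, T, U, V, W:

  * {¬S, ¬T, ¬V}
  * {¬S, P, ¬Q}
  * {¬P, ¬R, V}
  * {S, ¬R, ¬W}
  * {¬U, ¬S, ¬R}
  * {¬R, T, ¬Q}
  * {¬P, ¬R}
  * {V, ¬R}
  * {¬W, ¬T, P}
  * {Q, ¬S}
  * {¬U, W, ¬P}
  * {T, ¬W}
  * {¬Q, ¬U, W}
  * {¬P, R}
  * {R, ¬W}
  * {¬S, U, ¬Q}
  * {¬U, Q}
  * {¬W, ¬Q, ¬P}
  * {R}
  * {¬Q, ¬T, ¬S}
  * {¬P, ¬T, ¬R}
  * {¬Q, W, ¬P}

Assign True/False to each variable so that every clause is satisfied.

P = False, Q = False, R = True, S = False, T = True, U = False, V = True, W = False

Check each clause:
  1. {¬S, ¬T, ¬V} — ¬S is true.
  2. {¬Q, ¬S, P} — ¬S is true.
  3. {V, ¬R, ¬P} — ¬P is true.
  4. {¬R, S, ¬W} — ¬W is true.
  5. {¬S, ¬U, ¬R} — ¬U is true.
  6. {¬Q, T, ¬R} — T is true.
  7. {¬P, ¬R} — ¬P is true.
  8. {¬R, V} — V is true.
  9. {¬W, P, ¬T} — ¬W is true.
  10. {Q, ¬S} — ¬S is true.
  11. {¬U, W, ¬P} — ¬U is true.
  12. {T, ¬W} — ¬W is true.
  13. {¬Q, W, ¬U} — ¬U is true.
  14. {R, ¬P} — R is true.
  15. {R, ¬W} — ¬W is true.
  16. {¬Q, U, ¬S} — ¬S is true.
  17. {¬U, Q} — ¬U is true.
  18. {¬W, ¬P, ¬Q} — ¬W is true.
  19. {R} — R is true.
  20. {¬S, ¬T, ¬Q} — ¬S is true.
  21. {¬T, ¬P, ¬R} — ¬P is true.
  22. {¬Q, W, ¬P} — ¬Q is true.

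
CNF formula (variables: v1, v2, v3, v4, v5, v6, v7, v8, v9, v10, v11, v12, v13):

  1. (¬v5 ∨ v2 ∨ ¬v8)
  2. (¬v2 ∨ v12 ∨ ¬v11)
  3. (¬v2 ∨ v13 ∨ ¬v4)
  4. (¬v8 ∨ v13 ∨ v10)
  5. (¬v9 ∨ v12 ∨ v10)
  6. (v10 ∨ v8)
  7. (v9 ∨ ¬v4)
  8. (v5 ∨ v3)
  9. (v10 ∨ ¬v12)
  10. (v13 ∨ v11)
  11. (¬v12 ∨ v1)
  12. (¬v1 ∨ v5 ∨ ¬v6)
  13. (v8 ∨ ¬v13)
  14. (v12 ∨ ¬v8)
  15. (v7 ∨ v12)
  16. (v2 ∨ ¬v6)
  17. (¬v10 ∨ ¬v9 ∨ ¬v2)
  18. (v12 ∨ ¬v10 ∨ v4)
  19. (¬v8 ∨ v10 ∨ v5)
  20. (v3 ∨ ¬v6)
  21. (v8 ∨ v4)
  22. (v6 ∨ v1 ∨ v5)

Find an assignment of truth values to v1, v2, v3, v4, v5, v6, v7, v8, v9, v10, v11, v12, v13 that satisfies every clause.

Pure literal: v3 appears only positively; assign v3 = True.
v7 occurs only positively in the remaining clauses — set v7 = True.
Try v1 = True.
For the remaining variables, v2 = False, v4 = True, v5 = False, v6 = False, v8 = False, v9 = True, v10 = True, v11 = True, v12 = True, v13 = False works.
Every clause has at least one true literal under this assignment.
Check each clause:
  1. (¬v8 ∨ v2 ∨ ¬v5) — ¬v8 is true.
  2. (¬v11 ∨ v12 ∨ ¬v2) — v12 is true.
  3. (v13 ∨ ¬v2 ∨ ¬v4) — ¬v2 is true.
  4. (v13 ∨ v10 ∨ ¬v8) — ¬v8 is true.
  5. (v10 ∨ ¬v9 ∨ v12) — v10 is true.
  6. (v10 ∨ v8) — v10 is true.
  7. (¬v4 ∨ v9) — v9 is true.
  8. (v3 ∨ v5) — v3 is true.
  9. (v10 ∨ ¬v12) — v10 is true.
  10. (v13 ∨ v11) — v11 is true.
  11. (v1 ∨ ¬v12) — v1 is true.
  12. (¬v1 ∨ ¬v6 ∨ v5) — ¬v6 is true.
  13. (¬v13 ∨ v8) — ¬v13 is true.
  14. (¬v8 ∨ v12) — ¬v8 is true.
  15. (v12 ∨ v7) — v12 is true.
  16. (¬v6 ∨ v2) — ¬v6 is true.
  17. (¬v2 ∨ ¬v9 ∨ ¬v10) — ¬v2 is true.
  18. (¬v10 ∨ v4 ∨ v12) — v12 is true.
  19. (¬v8 ∨ v10 ∨ v5) — ¬v8 is true.
  20. (¬v6 ∨ v3) — ¬v6 is true.
  21. (v8 ∨ v4) — v4 is true.
  22. (v5 ∨ v6 ∨ v1) — v1 is true.

v1=T  v2=F  v3=T  v4=T  v5=F  v6=F  v7=T  v8=F  v9=T  v10=T  v11=T  v12=T  v13=F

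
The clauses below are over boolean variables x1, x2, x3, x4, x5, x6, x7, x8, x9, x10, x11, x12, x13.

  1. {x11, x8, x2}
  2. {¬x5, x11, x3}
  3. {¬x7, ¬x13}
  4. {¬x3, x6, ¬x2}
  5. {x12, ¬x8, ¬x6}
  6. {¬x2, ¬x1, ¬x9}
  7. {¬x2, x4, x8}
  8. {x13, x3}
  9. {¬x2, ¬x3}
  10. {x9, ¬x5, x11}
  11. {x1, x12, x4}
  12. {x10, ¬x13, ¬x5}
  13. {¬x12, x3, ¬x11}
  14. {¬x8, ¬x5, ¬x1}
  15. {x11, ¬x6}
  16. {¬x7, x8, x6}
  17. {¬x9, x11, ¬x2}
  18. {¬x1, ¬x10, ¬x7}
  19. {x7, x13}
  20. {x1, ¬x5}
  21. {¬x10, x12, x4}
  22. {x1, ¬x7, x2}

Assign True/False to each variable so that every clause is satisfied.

x1=T, x2=F, x3=F, x4=T, x5=F, x6=F, x7=F, x8=T, x9=F, x10=T, x11=F, x12=F, x13=T

Check each clause:
  1. {x2, x8, x11} — x8 is true.
  2. {x11, ¬x5, x3} — ¬x5 is true.
  3. {¬x13, ¬x7} — ¬x7 is true.
  4. {x6, ¬x2, ¬x3} — ¬x3 is true.
  5. {x12, ¬x6, ¬x8} — ¬x6 is true.
  6. {¬x9, ¬x2, ¬x1} — ¬x2 is true.
  7. {¬x2, x8, x4} — x8 is true.
  8. {x13, x3} — x13 is true.
  9. {¬x2, ¬x3} — ¬x3 is true.
  10. {¬x5, x11, x9} — ¬x5 is true.
  11. {x12, x4, x1} — x1 is true.
  12. {x10, ¬x13, ¬x5} — x10 is true.
  13. {¬x12, x3, ¬x11} — ¬x12 is true.
  14. {¬x1, ¬x5, ¬x8} — ¬x5 is true.
  15. {¬x6, x11} — ¬x6 is true.
  16. {x8, x6, ¬x7} — x8 is true.
  17. {x11, ¬x2, ¬x9} — ¬x2 is true.
  18. {¬x7, ¬x10, ¬x1} — ¬x7 is true.
  19. {x13, x7} — x13 is true.
  20. {¬x5, x1} — x1 is true.
  21. {¬x10, x4, x12} — x4 is true.
  22. {x2, x1, ¬x7} — ¬x7 is true.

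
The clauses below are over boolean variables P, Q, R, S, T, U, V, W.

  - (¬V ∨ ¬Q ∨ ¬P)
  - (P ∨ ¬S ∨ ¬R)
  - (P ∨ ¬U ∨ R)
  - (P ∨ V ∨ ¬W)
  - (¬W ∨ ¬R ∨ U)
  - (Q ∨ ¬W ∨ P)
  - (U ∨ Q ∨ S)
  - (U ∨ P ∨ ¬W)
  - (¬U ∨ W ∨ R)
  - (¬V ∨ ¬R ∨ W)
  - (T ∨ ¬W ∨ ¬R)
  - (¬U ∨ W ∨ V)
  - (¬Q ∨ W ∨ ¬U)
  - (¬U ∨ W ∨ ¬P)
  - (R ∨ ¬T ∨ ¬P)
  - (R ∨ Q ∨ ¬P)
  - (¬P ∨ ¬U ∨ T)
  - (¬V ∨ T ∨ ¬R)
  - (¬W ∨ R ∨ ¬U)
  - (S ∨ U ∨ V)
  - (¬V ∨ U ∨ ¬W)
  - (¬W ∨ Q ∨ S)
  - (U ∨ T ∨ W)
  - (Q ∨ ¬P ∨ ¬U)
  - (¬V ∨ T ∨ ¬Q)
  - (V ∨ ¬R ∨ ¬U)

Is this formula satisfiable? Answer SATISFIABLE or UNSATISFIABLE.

Try P = False.
The remaining clauses are satisfied by Q = True, R = False, S = True, T = True, U = False, V = False, W = False.
Every clause has at least one true literal under this assignment.
So P=F, Q=T, R=F, S=T, T=T, U=F, V=F, W=F is a satisfying assignment.

SATISFIABLE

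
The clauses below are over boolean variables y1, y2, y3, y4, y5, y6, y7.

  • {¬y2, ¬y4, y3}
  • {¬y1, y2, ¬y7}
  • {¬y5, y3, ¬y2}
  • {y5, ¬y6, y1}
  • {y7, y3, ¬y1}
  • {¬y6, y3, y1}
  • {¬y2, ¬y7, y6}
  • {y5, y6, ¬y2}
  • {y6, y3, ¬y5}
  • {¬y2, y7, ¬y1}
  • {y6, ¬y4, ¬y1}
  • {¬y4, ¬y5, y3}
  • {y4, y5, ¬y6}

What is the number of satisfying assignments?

Split on y6, then y1.
  y6=T, y1=T: 6 of the 32 assignments to (y2,y3,y4,y5,y7) work.
  y6=T, y1=F: forces y3=T; y5=T; y2, y4, y7 free → 2^3 = 8.
  y6=F, y1=T: remaining (y2,y3,y4,y5,y7) ∈ {(F,T,F,F,F); (F,T,F,T,F)} — 2.
  y6=F, y1=F: y4 free; 7 ways for (y2,y3,y5,y7) × 2^1 = 14.
Total: 6 + 8 + 2 + 14 = 30.

30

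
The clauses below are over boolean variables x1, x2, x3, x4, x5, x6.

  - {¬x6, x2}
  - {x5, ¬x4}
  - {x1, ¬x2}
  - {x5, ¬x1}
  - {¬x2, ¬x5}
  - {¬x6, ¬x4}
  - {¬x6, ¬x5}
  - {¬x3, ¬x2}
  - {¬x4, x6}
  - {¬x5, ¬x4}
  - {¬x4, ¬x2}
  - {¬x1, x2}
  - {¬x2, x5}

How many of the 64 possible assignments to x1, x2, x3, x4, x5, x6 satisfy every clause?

The models are:
  x1=0 x2=0 x3=0 x4=0 x5=0 x6=0
  x1=0 x2=0 x3=0 x4=0 x5=1 x6=0
  x1=0 x2=0 x3=1 x4=0 x5=0 x6=0
  x1=0 x2=0 x3=1 x4=0 x5=1 x6=0
That's 4 in total.

4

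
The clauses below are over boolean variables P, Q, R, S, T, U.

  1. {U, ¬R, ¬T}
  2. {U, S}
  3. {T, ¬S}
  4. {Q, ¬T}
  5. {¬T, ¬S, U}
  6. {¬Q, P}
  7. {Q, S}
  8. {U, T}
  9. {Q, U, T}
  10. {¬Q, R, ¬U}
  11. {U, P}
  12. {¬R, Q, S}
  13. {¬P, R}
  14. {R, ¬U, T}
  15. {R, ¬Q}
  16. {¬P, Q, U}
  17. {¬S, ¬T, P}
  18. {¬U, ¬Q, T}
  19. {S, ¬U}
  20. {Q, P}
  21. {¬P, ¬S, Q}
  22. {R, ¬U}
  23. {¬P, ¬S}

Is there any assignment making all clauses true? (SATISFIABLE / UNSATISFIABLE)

U = True:
  propagation gives S=True, T=True, Q=True, P=True; an empty clause results — contradiction.
U = False:
  propagation gives S=True, T=True; an empty clause results — contradiction.
Every branch closes, so no satisfying assignment exists.

UNSATISFIABLE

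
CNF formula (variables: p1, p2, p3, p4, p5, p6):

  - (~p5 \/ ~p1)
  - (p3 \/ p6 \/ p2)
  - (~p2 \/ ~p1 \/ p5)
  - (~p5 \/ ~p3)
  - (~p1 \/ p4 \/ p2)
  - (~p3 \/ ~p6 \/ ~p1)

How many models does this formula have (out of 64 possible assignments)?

22

Case analysis on p1 and p2:
  p1=1, p2=1: a clause becomes empty — 0.
  p1=1, p2=0: remaining (p3,p4,p5,p6) ∈ {(0,1,0,1); (1,1,0,0)} — 2.
  p1=0, p2=1: p4, p6 free; 3 ways for (p3,p5) × 2^2 = 12.
  p1=0, p2=0: p4 free; 4 ways for (p3,p5,p6) × 2^1 = 8.
Total: 0 + 2 + 12 + 8 = 22.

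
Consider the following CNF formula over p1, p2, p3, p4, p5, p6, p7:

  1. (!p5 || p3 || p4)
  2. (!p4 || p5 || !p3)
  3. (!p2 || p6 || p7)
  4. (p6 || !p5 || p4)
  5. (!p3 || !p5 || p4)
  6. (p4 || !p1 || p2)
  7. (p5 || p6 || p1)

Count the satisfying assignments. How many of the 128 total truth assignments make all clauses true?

53

Split on p4, then p5.
  p4=1, p5=1: p1, p3 free; 7 ways for (p2,p6,p7) × 2^2 = 28.
  p4=1, p5=0: 11 of the 32 assignments to (p1,p2,p3,p6,p7) work.
  p4=0, p5=1: a clause becomes empty — 0.
  p4=0, p5=0: p3 free; 7 ways for (p1,p2,p6,p7) × 2^1 = 14.
Total: 28 + 11 + 0 + 14 = 53.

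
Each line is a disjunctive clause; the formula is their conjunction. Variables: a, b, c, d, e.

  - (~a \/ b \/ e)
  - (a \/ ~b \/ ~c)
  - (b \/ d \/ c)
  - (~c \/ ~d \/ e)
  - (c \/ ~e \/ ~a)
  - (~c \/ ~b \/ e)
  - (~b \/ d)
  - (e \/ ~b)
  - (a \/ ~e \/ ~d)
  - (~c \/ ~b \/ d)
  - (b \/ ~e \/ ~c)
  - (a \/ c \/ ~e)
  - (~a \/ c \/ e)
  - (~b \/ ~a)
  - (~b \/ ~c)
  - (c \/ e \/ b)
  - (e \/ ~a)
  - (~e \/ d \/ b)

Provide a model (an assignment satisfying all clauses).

a = False, b = False, c = True, d = False, e = False

Check each clause:
  1. (b \/ ~a \/ e) — ~a is true.
  2. (~b \/ ~c \/ a) — ~b is true.
  3. (d \/ b \/ c) — c is true.
  4. (~c \/ e \/ ~d) — ~d is true.
  5. (c \/ ~a \/ ~e) — c is true.
  6. (~b \/ e \/ ~c) — ~b is true.
  7. (~b \/ d) — ~b is true.
  8. (e \/ ~b) — ~b is true.
  9. (~d \/ ~e \/ a) — ~e is true.
  10. (d \/ ~c \/ ~b) — ~b is true.
  11. (~c \/ ~e \/ b) — ~e is true.
  12. (~e \/ c \/ a) — c is true.
  13. (~a \/ c \/ e) — c is true.
  14. (~b \/ ~a) — ~b is true.
  15. (~c \/ ~b) — ~b is true.
  16. (e \/ b \/ c) — c is true.
  17. (e \/ ~a) — ~a is true.
  18. (~e \/ b \/ d) — ~e is true.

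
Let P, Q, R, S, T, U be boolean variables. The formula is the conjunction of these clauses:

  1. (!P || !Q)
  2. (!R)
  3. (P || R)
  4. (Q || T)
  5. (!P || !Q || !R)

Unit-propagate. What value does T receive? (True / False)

(!R) stands alone — R = False.
(R || P) with R = False leaves only P, so P = True.
In (!P || !Q), !P is now false; !Q must hold, so Q = False.
(Q || T) with Q = False leaves only T, so T = True.

True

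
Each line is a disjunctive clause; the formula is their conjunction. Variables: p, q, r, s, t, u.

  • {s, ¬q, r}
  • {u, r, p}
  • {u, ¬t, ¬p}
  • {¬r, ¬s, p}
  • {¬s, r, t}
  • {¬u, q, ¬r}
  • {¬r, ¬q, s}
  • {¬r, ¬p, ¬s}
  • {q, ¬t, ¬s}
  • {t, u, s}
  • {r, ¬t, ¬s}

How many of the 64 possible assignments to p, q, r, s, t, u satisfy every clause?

5

The models are:
  p=0 q=0 r=0 s=0 t=0 u=1
  p=0 q=0 r=0 s=0 t=1 u=1
  p=0 q=0 r=1 s=0 t=1 u=0
  p=1 q=0 r=0 s=0 t=0 u=1
  p=1 q=0 r=0 s=0 t=1 u=1
That's 5 in total.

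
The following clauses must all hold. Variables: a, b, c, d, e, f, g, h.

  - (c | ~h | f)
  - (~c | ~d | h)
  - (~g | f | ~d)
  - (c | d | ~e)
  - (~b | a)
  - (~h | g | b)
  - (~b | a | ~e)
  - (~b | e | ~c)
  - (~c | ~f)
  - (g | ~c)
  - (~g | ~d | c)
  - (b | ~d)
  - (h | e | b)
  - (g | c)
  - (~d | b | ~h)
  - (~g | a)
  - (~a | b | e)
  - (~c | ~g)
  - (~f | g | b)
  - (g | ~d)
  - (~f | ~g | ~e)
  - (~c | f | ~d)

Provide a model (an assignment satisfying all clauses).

a = True, b = True, c = False, d = False, e = False, f = False, g = True, h = False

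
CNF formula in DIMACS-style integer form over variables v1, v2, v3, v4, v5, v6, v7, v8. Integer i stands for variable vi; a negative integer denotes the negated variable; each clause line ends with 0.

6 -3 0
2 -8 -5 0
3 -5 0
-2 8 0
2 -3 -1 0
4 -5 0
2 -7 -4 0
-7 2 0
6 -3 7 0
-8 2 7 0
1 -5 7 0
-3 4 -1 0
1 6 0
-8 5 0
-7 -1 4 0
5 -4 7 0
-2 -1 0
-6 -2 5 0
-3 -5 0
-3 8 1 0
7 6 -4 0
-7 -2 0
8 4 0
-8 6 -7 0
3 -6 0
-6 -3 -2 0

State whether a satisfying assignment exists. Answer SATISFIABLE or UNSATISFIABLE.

UNSATISFIABLE

v2 = True:
  propagation gives v8=True, v5=True, v3=True; an empty clause results — contradiction.
v2 = False:
  propagation gives v7=False, v8=False, v4=True, v5=True; an empty clause results — contradiction.
Every branch closes, so no satisfying assignment exists.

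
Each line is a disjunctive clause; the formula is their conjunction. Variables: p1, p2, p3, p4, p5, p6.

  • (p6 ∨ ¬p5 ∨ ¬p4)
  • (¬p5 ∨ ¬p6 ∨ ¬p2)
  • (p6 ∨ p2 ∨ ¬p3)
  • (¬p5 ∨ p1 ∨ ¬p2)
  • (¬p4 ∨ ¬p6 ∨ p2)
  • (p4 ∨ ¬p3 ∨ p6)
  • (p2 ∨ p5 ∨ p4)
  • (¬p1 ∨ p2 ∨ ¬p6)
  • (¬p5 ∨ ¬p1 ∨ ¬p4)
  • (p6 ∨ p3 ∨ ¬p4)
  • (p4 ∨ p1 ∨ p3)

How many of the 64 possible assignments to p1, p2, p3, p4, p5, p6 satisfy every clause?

13

Case analysis on p4 and p6:
  p4=1, p6=1: remaining (p1,p2,p3,p5) ∈ {(0,1,0,0); (0,1,1,0); (1,1,0,0); (1,1,1,0)} — 4.
  p4=1, p6=0: remaining (p1,p2,p3,p5) ∈ {(0,1,1,0); (1,1,1,0)} — 2.
  p4=0, p6=1: remaining (p1,p2,p3,p5) ∈ {(0,0,1,1); (0,1,1,0); (1,1,0,0); (1,1,1,0)} — 4.
  p4=0, p6=0: remaining (p1,p2,p3,p5) ∈ {(1,0,0,1); (1,1,0,0); (1,1,0,1)} — 3.
Total: 4 + 2 + 4 + 3 = 13.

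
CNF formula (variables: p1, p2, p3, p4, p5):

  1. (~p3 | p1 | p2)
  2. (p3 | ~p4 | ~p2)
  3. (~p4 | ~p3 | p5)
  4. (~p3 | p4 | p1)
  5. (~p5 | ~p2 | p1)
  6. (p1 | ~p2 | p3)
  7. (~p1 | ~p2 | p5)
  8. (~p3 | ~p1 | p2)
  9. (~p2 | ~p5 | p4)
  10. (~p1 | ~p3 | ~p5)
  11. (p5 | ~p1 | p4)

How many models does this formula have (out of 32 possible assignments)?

Split on p1, then p2.
  p1=T, p2=T: a clause becomes empty — 0.
  p1=T, p2=F: remaining (p3,p4,p5) ∈ {(F,F,T); (F,T,F); (F,T,T)} — 3.
  p1=F, p2=T: a clause becomes empty — 0.
  p1=F, p2=F: remaining (p3,p4,p5) ∈ {(F,F,F); (F,F,T); (F,T,F); (F,T,T)} — 4.
Total: 0 + 3 + 0 + 4 = 7.

7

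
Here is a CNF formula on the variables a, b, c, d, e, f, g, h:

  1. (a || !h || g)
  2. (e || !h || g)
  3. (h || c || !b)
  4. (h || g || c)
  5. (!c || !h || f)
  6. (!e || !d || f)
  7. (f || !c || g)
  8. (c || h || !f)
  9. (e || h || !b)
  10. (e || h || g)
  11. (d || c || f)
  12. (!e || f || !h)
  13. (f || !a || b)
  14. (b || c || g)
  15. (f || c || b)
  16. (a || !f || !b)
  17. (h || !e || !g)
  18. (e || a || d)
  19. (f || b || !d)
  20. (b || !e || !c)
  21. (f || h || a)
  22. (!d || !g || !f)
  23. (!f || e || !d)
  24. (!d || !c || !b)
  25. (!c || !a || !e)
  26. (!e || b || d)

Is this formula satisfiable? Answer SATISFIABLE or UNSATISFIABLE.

Set a = True and propagate.
For the remaining variables, b = True, c = False, d = False, e = True, f = True, g = False, h = True works.
So a=True  b=True  c=False  d=False  e=True  f=True  g=False  h=True is a satisfying assignment.

SATISFIABLE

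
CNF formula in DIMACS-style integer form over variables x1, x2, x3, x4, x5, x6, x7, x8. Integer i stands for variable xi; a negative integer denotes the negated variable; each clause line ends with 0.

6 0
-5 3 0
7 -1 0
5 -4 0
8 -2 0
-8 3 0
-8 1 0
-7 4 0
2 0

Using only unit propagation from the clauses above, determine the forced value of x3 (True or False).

Unit clause (x6) sets x6 = True.
(x2) stands alone — x2 = True.
(x8 | ~x2) with x2 = True leaves only x8, so x8 = True.
(x3 | ~x8) with x8 = True leaves only x3, so x3 = True.

True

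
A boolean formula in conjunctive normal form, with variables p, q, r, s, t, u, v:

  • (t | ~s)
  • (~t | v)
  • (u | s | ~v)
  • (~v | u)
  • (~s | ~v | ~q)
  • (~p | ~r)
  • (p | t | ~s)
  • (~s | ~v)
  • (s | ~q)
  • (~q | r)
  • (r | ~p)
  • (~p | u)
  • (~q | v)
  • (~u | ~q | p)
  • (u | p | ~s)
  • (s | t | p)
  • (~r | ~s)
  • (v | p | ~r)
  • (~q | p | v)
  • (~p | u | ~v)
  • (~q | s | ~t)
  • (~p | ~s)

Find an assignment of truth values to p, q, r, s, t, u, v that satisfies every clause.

Pure literal: q appears only negated; assign q = False.
Set p = False and propagate.
Branch on r: take r = False.
Try s = False.
  then t is forced to True.
  then v is forced to True.
  then u is forced to True.
Every clause has at least one true literal under this assignment.

p = False, q = False, r = False, s = False, t = True, u = True, v = True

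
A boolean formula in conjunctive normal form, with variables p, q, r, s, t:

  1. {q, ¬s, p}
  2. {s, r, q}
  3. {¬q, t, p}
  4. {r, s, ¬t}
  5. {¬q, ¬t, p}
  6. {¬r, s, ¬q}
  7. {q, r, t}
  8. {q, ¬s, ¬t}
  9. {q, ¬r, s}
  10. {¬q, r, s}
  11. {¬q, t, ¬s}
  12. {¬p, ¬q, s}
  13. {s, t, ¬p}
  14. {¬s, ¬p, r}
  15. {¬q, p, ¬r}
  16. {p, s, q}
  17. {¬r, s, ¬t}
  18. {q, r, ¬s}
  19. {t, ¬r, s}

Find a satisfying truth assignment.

p=1, q=1, r=1, s=1, t=1

Set p = True and propagate.
Try q = True.
  then s is forced to True.
  then t is forced to True.
  then r is forced to True.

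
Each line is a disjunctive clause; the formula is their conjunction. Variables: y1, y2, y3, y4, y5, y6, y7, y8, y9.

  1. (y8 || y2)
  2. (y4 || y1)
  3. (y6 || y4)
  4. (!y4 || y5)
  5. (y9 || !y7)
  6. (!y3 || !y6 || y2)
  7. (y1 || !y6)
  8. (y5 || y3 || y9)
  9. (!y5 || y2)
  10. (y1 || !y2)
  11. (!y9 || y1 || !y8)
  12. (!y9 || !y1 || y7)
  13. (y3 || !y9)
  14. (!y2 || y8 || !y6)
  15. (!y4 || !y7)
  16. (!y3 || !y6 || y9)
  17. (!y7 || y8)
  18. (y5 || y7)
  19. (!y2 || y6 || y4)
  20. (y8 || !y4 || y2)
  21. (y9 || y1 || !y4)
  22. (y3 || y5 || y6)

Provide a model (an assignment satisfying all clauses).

Try y1 = True.
Try y2 = True.
Try y3 = False.
  then y9 is forced to False.
  then y7 is forced to False.
  then y5 is forced to True.
For the remaining variables, y4 = True, y6 = False, y8 = True works.
Every clause has at least one true literal under this assignment.

y1=T, y2=T, y3=F, y4=T, y5=T, y6=F, y7=F, y8=T, y9=F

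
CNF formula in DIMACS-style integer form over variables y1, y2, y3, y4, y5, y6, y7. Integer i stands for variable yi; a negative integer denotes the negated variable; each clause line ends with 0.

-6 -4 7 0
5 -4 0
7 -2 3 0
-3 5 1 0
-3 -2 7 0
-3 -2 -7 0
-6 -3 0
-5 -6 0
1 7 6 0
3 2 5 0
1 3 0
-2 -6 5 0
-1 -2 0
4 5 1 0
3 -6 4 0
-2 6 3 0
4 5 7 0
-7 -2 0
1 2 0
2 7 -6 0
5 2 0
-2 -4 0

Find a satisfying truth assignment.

Try y1 = True.
  then y2 is forced to False.
  then y5 is forced to True.
  then y6 is forced to False.
y3, y4, y7 are now unconstrained; take y3 = False, y4 = False, y7 = False.

y1=T, y2=F, y3=F, y4=F, y5=T, y6=F, y7=F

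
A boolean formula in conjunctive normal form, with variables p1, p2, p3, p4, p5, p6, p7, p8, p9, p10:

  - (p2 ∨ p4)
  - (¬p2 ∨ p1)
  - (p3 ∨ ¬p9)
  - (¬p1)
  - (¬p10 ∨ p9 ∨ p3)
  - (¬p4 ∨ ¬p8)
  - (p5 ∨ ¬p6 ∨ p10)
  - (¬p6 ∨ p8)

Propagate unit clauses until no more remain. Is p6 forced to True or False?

(¬p1) is a unit clause: p1 = False.
In (¬p2 ∨ p1), p1 is now false; ¬p2 must hold, so p2 = False.
(p2 ∨ p4): since p2 = False, the clause reduces to (p4). p4 = True.
From (¬p4 ∨ ¬p8) and p4 = True: p8 = False.
(p8 ∨ ¬p6) with p8 = False leaves only ¬p6, so p6 = False.

False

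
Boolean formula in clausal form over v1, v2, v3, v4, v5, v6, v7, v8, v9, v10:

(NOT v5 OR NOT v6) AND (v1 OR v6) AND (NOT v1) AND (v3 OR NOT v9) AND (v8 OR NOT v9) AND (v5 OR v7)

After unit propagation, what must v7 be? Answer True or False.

True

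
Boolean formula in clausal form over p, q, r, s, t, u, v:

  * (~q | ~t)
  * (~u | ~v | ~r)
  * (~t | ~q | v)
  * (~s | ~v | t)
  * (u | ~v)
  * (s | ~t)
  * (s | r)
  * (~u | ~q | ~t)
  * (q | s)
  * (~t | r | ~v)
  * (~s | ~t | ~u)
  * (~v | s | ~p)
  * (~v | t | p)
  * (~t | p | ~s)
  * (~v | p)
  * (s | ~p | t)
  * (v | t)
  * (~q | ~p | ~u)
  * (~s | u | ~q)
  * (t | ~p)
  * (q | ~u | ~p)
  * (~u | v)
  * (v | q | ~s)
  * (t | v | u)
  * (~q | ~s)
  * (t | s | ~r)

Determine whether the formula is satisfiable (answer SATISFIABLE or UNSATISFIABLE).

t = True:
  propagation gives q=False, s=True, u=False, v=False; an empty clause results — contradiction.
t = False:
  propagation gives v=True, s=False, u=True, r=False; an empty clause results — contradiction.
Every branch closes, so no satisfying assignment exists.

UNSATISFIABLE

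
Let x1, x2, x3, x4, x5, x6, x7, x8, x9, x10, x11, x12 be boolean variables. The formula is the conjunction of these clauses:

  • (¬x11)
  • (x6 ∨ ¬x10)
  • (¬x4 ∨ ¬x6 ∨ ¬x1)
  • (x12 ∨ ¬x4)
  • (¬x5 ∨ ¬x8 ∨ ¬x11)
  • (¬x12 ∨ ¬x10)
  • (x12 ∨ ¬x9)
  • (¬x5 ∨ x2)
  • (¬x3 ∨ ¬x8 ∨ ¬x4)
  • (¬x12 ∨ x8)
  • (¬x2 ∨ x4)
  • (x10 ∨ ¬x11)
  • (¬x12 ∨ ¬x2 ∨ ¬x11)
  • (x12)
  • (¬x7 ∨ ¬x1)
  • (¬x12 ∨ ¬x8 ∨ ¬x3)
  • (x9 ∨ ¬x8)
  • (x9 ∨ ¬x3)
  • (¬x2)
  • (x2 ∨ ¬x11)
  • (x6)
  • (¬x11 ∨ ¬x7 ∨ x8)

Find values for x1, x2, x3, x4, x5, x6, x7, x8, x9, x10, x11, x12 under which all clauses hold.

x1 = False, x2 = False, x3 = False, x4 = False, x5 = False, x6 = True, x7 = True, x8 = True, x9 = True, x10 = False, x11 = False, x12 = True

(¬x11) is a unit clause, so x11 = False.
Unit propagation: (x12) forces x12 = True.
(¬x10) is a unit clause, so x10 = False.
The clause (x8) is unit: x8 must be True.
The clause (¬x3) is unit: x3 must be False.
(x9) is a unit clause, so x9 = True.
(¬x2) is a unit clause, so x2 = False.
The clause (¬x5) is unit: x5 must be False.
(x6) is a unit clause, so x6 = True.
x1 occurs only negated in the remaining clauses — set x1 = False.
Pure literal: x4 appears only negated; assign x4 = False.
x7 is now unconstrained; take x7 = True.
Every clause has at least one true literal under this assignment.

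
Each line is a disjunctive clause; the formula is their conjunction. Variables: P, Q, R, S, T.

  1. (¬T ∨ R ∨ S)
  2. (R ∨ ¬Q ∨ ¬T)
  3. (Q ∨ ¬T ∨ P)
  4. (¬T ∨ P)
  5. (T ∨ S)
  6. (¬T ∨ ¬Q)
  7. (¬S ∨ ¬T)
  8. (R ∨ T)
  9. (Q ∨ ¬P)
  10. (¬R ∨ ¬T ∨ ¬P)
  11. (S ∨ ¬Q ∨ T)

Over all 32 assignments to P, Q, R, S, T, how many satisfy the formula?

3

Satisfying assignments:
  P=0 Q=0 R=1 S=1 T=0
  P=0 Q=1 R=1 S=1 T=0
  P=1 Q=1 R=1 S=1 T=0
Count: 3.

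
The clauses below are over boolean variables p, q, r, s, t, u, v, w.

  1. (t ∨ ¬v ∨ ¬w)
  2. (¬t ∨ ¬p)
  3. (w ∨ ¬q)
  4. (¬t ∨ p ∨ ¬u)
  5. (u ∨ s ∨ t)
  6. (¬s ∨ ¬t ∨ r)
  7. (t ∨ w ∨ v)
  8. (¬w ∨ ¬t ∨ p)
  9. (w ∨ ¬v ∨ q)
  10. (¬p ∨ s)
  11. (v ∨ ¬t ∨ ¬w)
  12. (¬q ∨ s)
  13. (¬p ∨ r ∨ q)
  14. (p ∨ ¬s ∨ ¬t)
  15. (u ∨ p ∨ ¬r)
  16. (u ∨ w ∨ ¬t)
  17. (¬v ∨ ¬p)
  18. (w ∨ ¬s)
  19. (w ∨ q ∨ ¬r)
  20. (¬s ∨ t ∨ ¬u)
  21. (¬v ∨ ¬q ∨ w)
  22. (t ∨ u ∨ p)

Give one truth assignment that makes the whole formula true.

Try p = False.
The remaining clauses are satisfied by q = False, r = False, s = False, t = False, u = True, v = False, w = True.
Check each clause:
  1. (¬w ∨ ¬v ∨ t) — ¬v is true.
  2. (¬t ∨ ¬p) — ¬t is true.
  3. (¬q ∨ w) — w is true.
  4. (p ∨ ¬t ∨ ¬u) — ¬t is true.
  5. (s ∨ t ∨ u) — u is true.
  6. (r ∨ ¬t ∨ ¬s) — ¬t is true.
  7. (w ∨ t ∨ v) — w is true.
  8. (¬w ∨ p ∨ ¬t) — ¬t is true.
  9. (¬v ∨ q ∨ w) — w is true.
  10. (¬p ∨ s) — ¬p is true.
  11. (v ∨ ¬t ∨ ¬w) — ¬t is true.
  12. (¬q ∨ s) — ¬q is true.
  13. (¬p ∨ q ∨ r) — ¬p is true.
  14. (p ∨ ¬s ∨ ¬t) — ¬t is true.
  15. (p ∨ ¬r ∨ u) — ¬r is true.
  16. (u ∨ w ∨ ¬t) — w is true.
  17. (¬v ∨ ¬p) — ¬v is true.
  18. (¬s ∨ w) — w is true.
  19. (w ∨ q ∨ ¬r) — w is true.
  20. (t ∨ ¬s ∨ ¬u) — ¬s is true.
  21. (¬v ∨ ¬q ∨ w) — w is true.
  22. (t ∨ u ∨ p) — u is true.

p=False  q=False  r=False  s=False  t=False  u=True  v=False  w=True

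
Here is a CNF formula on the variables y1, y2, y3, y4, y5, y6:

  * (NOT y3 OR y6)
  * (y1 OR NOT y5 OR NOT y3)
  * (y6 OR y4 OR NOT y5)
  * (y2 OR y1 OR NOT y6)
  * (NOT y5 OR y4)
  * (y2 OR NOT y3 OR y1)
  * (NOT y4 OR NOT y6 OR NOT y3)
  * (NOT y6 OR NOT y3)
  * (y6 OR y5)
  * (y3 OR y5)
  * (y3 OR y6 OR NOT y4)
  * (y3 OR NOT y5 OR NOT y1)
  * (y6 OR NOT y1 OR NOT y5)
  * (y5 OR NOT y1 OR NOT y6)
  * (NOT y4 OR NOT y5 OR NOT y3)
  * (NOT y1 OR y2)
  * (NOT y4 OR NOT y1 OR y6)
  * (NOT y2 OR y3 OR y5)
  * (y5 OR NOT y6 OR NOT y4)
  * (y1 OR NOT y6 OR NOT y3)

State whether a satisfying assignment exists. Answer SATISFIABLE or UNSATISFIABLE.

Branch on y1: take y1 = False.
Set y2 = True and propagate.
For the remaining variables, y3 = False, y4 = True, y5 = True, y6 = True works.
Every clause has at least one true literal under this assignment.
So y1 = F, y2 = T, y3 = F, y4 = T, y5 = T, y6 = T is a satisfying assignment.

SATISFIABLE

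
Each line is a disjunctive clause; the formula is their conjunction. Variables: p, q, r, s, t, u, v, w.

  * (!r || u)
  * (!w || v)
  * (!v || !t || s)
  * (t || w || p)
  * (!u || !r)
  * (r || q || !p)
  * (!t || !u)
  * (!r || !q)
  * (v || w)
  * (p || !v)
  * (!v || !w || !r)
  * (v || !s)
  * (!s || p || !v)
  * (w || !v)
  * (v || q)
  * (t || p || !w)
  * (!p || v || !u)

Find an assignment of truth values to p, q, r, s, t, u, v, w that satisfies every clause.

p = True, q = True, r = False, s = True, t = False, u = True, v = True, w = True

Branch on p: take p = True.
The remaining clauses are satisfied by q = True, r = False, s = True, t = False, u = True, v = True, w = True.
Check each clause:
  1. (u || !r) — !r is true.
  2. (!w || v) — v is true.
  3. (!v || !t || s) — !t is true.
  4. (w || t || p) — w is true.
  5. (!r || !u) — !r is true.
  6. (q || r || !p) — q is true.
  7. (!t || !u) — !t is true.
  8. (!q || !r) — !r is true.
  9. (v || w) — w is true.
  10. (p || !v) — p is true.
  11. (!w || !r || !v) — !r is true.
  12. (v || !s) — v is true.
  13. (p || !v || !s) — p is true.
  14. (w || !v) — w is true.
  15. (q || v) — q is true.
  16. (p || t || !w) — p is true.
  17. (!u || !p || v) — v is true.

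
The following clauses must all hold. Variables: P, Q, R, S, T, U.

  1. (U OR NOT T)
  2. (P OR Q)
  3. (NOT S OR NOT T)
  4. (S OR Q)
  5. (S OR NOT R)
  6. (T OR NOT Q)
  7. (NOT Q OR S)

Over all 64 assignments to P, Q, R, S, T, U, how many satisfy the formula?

4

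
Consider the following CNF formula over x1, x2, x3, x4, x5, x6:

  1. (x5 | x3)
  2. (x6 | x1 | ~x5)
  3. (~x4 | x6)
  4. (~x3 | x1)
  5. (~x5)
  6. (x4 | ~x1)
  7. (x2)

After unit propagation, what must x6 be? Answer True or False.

True

Unit clause (~x5) sets x5 = False.
(x5 | x3): since x5 = False, the clause reduces to (x3). x3 = True.
In (x1 | ~x3), ~x3 is now false; x1 must hold, so x1 = True.
In (x4 | ~x1), ~x1 is now false; x4 must hold, so x4 = True.
(x6 | ~x4): since x4 = True, the clause reduces to (x6). x6 = True.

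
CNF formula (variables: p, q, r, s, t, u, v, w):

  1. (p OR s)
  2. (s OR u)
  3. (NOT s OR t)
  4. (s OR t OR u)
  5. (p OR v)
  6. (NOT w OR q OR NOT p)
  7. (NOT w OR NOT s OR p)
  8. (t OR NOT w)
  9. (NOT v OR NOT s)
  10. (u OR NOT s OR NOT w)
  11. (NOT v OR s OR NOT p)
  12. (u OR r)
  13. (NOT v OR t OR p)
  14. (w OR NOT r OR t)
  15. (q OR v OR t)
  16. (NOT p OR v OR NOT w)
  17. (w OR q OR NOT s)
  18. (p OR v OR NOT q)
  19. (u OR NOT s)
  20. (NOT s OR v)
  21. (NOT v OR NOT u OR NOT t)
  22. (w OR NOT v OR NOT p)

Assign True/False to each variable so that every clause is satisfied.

Set p = True and propagate.
For the remaining variables, q = True, r = False, s = False, t = False, u = True, v = False, w = False works.

p=1, q=1, r=0, s=0, t=0, u=1, v=0, w=0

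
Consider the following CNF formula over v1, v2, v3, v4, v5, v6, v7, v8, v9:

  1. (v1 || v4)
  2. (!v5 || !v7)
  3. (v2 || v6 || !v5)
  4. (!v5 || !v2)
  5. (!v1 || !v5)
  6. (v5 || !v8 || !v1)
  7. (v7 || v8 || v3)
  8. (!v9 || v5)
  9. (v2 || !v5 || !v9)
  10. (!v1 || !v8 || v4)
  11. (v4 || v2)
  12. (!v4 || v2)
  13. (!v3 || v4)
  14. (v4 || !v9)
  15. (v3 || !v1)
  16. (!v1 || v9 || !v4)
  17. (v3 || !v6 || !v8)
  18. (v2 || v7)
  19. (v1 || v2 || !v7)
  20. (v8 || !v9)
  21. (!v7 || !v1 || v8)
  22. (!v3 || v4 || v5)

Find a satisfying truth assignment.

Branch on v1: take v1 = False.
  then v4 is forced to True.
  then v2 is forced to True.
  then v5 is forced to False.
  then v9 is forced to False.
The remaining clauses are satisfied by v3 = True, v6 = True, v7 = False, v8 = True.

v1 = False  v2 = True  v3 = True  v4 = True  v5 = False  v6 = True  v7 = False  v8 = True  v9 = False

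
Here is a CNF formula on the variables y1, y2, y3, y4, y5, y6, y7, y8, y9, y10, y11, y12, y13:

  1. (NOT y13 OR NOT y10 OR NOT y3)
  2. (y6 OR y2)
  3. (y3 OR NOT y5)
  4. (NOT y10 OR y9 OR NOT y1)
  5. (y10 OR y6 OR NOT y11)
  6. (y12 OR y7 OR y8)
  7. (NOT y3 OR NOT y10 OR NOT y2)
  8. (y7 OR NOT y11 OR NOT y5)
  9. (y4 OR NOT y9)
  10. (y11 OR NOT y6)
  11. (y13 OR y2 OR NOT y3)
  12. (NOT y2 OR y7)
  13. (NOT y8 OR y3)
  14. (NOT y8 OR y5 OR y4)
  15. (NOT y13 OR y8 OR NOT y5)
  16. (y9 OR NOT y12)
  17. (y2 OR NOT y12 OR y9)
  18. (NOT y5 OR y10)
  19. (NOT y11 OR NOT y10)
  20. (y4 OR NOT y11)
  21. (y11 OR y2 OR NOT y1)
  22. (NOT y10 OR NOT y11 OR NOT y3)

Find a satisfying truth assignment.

y1=False  y2=False  y3=True  y4=True  y5=False  y6=True  y7=True  y8=True  y9=True  y10=False  y11=True  y12=True  y13=True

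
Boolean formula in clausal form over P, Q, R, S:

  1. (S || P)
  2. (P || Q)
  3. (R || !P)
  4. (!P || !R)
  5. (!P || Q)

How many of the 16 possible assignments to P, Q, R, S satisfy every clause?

The models are:
  P=0 Q=1 R=0 S=1
  P=0 Q=1 R=1 S=1
Count: 2.

2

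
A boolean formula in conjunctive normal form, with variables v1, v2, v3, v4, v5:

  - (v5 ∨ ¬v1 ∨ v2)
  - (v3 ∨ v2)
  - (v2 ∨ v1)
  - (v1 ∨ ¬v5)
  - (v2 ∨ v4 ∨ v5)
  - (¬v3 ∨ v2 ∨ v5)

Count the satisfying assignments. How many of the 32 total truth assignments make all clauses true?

Split on v2, then v5.
  v2=T, v5=T: remaining (v1,v3,v4) ∈ {(T,F,F); (T,F,T); (T,T,F); (T,T,T)} — 4.
  v2=T, v5=F: v1, v3, v4 free → 2^3 = 8.
  v2=F, v5=T: remaining (v1,v3,v4) ∈ {(T,T,F); (T,T,T)} — 2.
  v2=F, v5=F: a clause becomes empty — 0.
Total: 4 + 8 + 2 + 0 = 14.

14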